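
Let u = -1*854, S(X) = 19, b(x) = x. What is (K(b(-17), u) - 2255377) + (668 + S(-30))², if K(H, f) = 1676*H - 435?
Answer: -1812335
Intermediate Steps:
u = -854
K(H, f) = -435 + 1676*H
(K(b(-17), u) - 2255377) + (668 + S(-30))² = ((-435 + 1676*(-17)) - 2255377) + (668 + 19)² = ((-435 - 28492) - 2255377) + 687² = (-28927 - 2255377) + 471969 = -2284304 + 471969 = -1812335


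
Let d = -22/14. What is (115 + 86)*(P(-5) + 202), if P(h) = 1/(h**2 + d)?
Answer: 6660135/164 ≈ 40611.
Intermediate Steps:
d = -11/7 (d = -22*1/14 = -11/7 ≈ -1.5714)
P(h) = 1/(-11/7 + h**2) (P(h) = 1/(h**2 - 11/7) = 1/(-11/7 + h**2))
(115 + 86)*(P(-5) + 202) = (115 + 86)*(7/(-11 + 7*(-5)**2) + 202) = 201*(7/(-11 + 7*25) + 202) = 201*(7/(-11 + 175) + 202) = 201*(7/164 + 202) = 201*(33135/164) = 6660135/164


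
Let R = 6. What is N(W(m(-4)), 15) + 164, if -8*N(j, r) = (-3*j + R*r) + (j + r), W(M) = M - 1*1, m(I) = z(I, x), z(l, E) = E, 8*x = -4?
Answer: 301/2 ≈ 150.50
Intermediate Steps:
x = -½ (x = (⅛)*(-4) = -½ ≈ -0.50000)
m(I) = -½
W(M) = -1 + M (W(M) = M - 1 = -1 + M)
N(j, r) = -7*r/8 + j/4 (N(j, r) = -((-3*j + 6*r) + (j + r))/8 = -(-2*j + 7*r)/8 = -7*r/8 + j/4)
N(W(m(-4)), 15) + 164 = (-7/8*15 + (-1 - ½)/4) + 164 = (-105/8 + (¼)*(-3/2)) + 164 = (-105/8 - 3/8) + 164 = -27/2 + 164 = 301/2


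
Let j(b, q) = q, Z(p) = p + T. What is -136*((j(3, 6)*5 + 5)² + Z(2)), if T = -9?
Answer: -165648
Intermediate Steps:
Z(p) = -9 + p (Z(p) = p - 9 = -9 + p)
-136*((j(3, 6)*5 + 5)² + Z(2)) = -136*((6*5 + 5)² + (-9 + 2)) = -136*((30 + 5)² - 7) = -136*(35² - 7) = -136*(1225 - 7) = -136*1218 = -165648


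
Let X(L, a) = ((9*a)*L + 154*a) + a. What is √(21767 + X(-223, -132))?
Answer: √266231 ≈ 515.98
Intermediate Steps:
X(L, a) = 155*a + 9*L*a (X(L, a) = (9*L*a + 154*a) + a = (154*a + 9*L*a) + a = 155*a + 9*L*a)
√(21767 + X(-223, -132)) = √(21767 - 132*(155 + 9*(-223))) = √(21767 - 132*(155 - 2007)) = √(21767 - 132*(-1852)) = √(21767 + 244464) = √266231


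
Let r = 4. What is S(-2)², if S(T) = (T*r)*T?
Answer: 256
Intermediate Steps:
S(T) = 4*T² (S(T) = (T*4)*T = (4*T)*T = 4*T²)
S(-2)² = (4*(-2)²)² = (4*4)² = 16² = 256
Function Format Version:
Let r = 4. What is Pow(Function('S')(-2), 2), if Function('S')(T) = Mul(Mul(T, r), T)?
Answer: 256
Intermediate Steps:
Function('S')(T) = Mul(4, Pow(T, 2)) (Function('S')(T) = Mul(Mul(T, 4), T) = Mul(Mul(4, T), T) = Mul(4, Pow(T, 2)))
Pow(Function('S')(-2), 2) = Pow(Mul(4, Pow(-2, 2)), 2) = Pow(Mul(4, 4), 2) = Pow(16, 2) = 256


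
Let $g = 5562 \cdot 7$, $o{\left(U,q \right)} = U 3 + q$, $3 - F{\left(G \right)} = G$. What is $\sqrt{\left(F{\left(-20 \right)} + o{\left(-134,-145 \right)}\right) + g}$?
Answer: $\sqrt{38410} \approx 195.98$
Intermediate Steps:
$F{\left(G \right)} = 3 - G$
$o{\left(U,q \right)} = q + 3 U$ ($o{\left(U,q \right)} = 3 U + q = q + 3 U$)
$g = 38934$
$\sqrt{\left(F{\left(-20 \right)} + o{\left(-134,-145 \right)}\right) + g} = \sqrt{\left(\left(3 - -20\right) + \left(-145 + 3 \left(-134\right)\right)\right) + 38934} = \sqrt{\left(\left(3 + 20\right) - 547\right) + 38934} = \sqrt{\left(23 - 547\right) + 38934} = \sqrt{-524 + 38934} = \sqrt{38410}$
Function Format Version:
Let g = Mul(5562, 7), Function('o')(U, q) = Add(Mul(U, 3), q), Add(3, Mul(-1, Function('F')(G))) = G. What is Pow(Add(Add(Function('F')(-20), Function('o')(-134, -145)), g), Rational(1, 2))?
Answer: Pow(38410, Rational(1, 2)) ≈ 195.98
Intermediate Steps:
Function('F')(G) = Add(3, Mul(-1, G))
Function('o')(U, q) = Add(q, Mul(3, U)) (Function('o')(U, q) = Add(Mul(3, U), q) = Add(q, Mul(3, U)))
g = 38934
Pow(Add(Add(Function('F')(-20), Function('o')(-134, -145)), g), Rational(1, 2)) = Pow(Add(Add(Add(3, Mul(-1, -20)), Add(-145, Mul(3, -134))), 38934), Rational(1, 2)) = Pow(Add(Add(Add(3, 20), Add(-145, -402)), 38934), Rational(1, 2)) = Pow(Add(Add(23, -547), 38934), Rational(1, 2)) = Pow(Add(-524, 38934), Rational(1, 2)) = Pow(38410, Rational(1, 2))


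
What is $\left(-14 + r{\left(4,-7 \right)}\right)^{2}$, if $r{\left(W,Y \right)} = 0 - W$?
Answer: $324$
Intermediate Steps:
$r{\left(W,Y \right)} = - W$
$\left(-14 + r{\left(4,-7 \right)}\right)^{2} = \left(-14 - 4\right)^{2} = \left(-18\right)^{2} = 324$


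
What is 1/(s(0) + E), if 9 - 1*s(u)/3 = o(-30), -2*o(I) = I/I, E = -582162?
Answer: -2/1164267 ≈ -1.7178e-6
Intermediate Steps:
o(I) = -1/2 (o(I) = -I/(2*I) = -1/2*1 = -1/2)
s(u) = 57/2 (s(u) = 27 - 3*(-1/2) = 27 + 3/2 = 57/2)
1/(s(0) + E) = 1/(57/2 - 582162) = 1/(-1164267/2) = -2/1164267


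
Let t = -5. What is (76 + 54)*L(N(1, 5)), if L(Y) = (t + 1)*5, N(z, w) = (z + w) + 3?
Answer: -2600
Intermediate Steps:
N(z, w) = 3 + w + z (N(z, w) = (w + z) + 3 = 3 + w + z)
L(Y) = -20 (L(Y) = (-5 + 1)*5 = -4*5 = -20)
(76 + 54)*L(N(1, 5)) = (76 + 54)*(-20) = 130*(-20) = -2600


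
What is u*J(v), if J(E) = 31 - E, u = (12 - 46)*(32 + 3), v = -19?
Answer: -59500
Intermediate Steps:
u = -1190 (u = -34*35 = -1190)
u*J(v) = -1190*(31 - 1*(-19)) = -1190*(31 + 19) = -1190*50 = -59500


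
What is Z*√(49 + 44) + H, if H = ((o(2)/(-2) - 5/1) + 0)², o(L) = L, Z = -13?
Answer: 36 - 13*√93 ≈ -89.367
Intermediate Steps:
H = 36 (H = ((2/(-2) - 5/1) + 0)² = ((2*(-½) - 5*1) + 0)² = ((-1 - 5) + 0)² = (-6 + 0)² = (-6)² = 36)
Z*√(49 + 44) + H = -13*√(49 + 44) + 36 = -13*√93 + 36 = 36 - 13*√93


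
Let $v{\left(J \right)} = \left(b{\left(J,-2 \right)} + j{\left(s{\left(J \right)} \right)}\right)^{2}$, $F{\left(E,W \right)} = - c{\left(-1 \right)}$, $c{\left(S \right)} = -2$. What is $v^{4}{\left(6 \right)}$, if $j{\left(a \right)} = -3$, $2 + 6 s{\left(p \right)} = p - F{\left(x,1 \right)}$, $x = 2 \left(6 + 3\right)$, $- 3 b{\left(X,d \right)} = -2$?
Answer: $\frac{5764801}{6561} \approx 878.65$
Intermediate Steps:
$b{\left(X,d \right)} = \frac{2}{3}$ ($b{\left(X,d \right)} = \left(- \frac{1}{3}\right) \left(-2\right) = \frac{2}{3}$)
$x = 18$ ($x = 2 \cdot 9 = 18$)
$F{\left(E,W \right)} = 2$ ($F{\left(E,W \right)} = \left(-1\right) \left(-2\right) = 2$)
$s{\left(p \right)} = - \frac{2}{3} + \frac{p}{6}$ ($s{\left(p \right)} = - \frac{1}{3} + \frac{p - 2}{6} = - \frac{1}{3} + \frac{-2 + p}{6} = - \frac{1}{3} + \left(- \frac{1}{3} + \frac{p}{6}\right) = - \frac{2}{3} + \frac{p}{6}$)
$v{\left(J \right)} = \frac{49}{9}$ ($v{\left(J \right)} = \left(\frac{2}{3} - 3\right)^{2} = \left(- \frac{7}{3}\right)^{2} = \frac{49}{9}$)
$v^{4}{\left(6 \right)} = \left(\frac{49}{9}\right)^{4} = \frac{5764801}{6561}$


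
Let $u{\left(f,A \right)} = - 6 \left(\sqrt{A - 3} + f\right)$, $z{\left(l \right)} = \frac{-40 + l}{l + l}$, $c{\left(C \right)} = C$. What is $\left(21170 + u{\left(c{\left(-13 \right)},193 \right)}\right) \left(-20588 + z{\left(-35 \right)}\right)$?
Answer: $- \frac{3062017408}{7} + \frac{864651 \sqrt{190}}{7} \approx -4.3573 \cdot 10^{8}$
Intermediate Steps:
$z{\left(l \right)} = \frac{-40 + l}{2 l}$
$u{\left(f,A \right)} = - 6 f - 6 \sqrt{-3 + A}$ ($u{\left(f,A \right)} = - 6 \left(\sqrt{-3 + A} + f\right) = - 6 \left(f + \sqrt{-3 + A}\right) = - 6 f - 6 \sqrt{-3 + A}$)
$\left(21170 + u{\left(c{\left(-13 \right)},193 \right)}\right) \left(-20588 + z{\left(-35 \right)}\right) = \left(21170 - \left(-78 + 6 \sqrt{-3 + 193}\right)\right) \left(-20588 + \frac{-40 - 35}{2 \left(-35\right)}\right) = \left(21170 + \left(78 - 6 \sqrt{190}\right)\right) \left(-20588 + \frac{1}{2} \left(- \frac{1}{35}\right) \left(-75\right)\right) = \left(21248 - 6 \sqrt{190}\right) \left(-20588 + \frac{15}{14}\right) = \left(21248 - 6 \sqrt{190}\right) \left(- \frac{288217}{14}\right) = - \frac{3062017408}{7} + \frac{864651 \sqrt{190}}{7}$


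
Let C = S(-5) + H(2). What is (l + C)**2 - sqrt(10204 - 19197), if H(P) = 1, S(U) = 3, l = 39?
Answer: 1849 - 23*I*sqrt(17) ≈ 1849.0 - 94.831*I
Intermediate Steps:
C = 4 (C = 3 + 1 = 4)
(l + C)**2 - sqrt(10204 - 19197) = (39 + 4)**2 - sqrt(10204 - 19197) = 43**2 - sqrt(-8993) = 1849 - 23*I*sqrt(17)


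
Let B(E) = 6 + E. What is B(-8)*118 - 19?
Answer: -255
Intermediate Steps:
B(-8)*118 - 19 = (6 - 8)*118 - 19 = -2*118 - 19 = -236 - 19 = -255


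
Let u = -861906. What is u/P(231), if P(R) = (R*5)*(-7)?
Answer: 287302/2695 ≈ 106.61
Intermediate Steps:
P(R) = -35*R (P(R) = (5*R)*(-7) = -35*R)
u/P(231) = -861906/((-35*231)) = -861906/(-8085) = -861906*(-1/8085) = 287302/2695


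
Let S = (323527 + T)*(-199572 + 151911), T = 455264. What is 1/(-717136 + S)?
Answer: -1/37118674987 ≈ -2.6941e-11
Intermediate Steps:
S = -37117957851 (S = (323527 + 455264)*(-199572 + 151911) = 778791*(-47661) = -37117957851)
1/(-717136 + S) = 1/(-717136 - 37117957851) = 1/(-37118674987) = -1/37118674987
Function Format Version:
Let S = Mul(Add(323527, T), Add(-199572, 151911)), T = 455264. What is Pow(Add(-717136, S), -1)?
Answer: Rational(-1, 37118674987) ≈ -2.6941e-11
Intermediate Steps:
S = -37117957851 (S = Mul(Add(323527, 455264), Add(-199572, 151911)) = Mul(778791, -47661) = -37117957851)
Pow(Add(-717136, S), -1) = Pow(Add(-717136, -37117957851), -1) = Pow(-37118674987, -1) = Rational(-1, 37118674987)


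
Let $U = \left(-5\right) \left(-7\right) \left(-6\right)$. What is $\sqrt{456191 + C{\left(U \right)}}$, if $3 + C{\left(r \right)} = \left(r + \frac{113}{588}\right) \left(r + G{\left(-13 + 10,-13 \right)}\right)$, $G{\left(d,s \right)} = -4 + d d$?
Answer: $\frac{\sqrt{880586337}}{42} \approx 706.54$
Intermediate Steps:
$G{\left(d,s \right)} = -4 + d^{2}$
$U = -210$ ($U = 35 \left(-6\right) = -210$)
$C{\left(r \right)} = -3 + \left(5 + r\right) \left(\frac{113}{588} + r\right)$ ($C{\left(r \right)} = -3 + \left(r + \frac{113}{588}\right) \left(r - \left(4 - \left(-13 + 10\right)^{2}\right)\right) = -3 + \left(r + 113 \cdot \frac{1}{588}\right) \left(r - \left(4 - \left(-3\right)^{2}\right)\right) = -3 + \left(r + \frac{113}{588}\right) \left(r + \left(-4 + 9\right)\right) = -3 + \left(\frac{113}{588} + r\right) \left(r + 5\right) = -3 + \left(\frac{113}{588} + r\right) \left(5 + r\right) = -3 + \left(5 + r\right) \left(\frac{113}{588} + r\right)$)
$\sqrt{456191 + C{\left(U \right)}} = \sqrt{456191 + \left(- \frac{1199}{588} + \left(-210\right)^{2} + \frac{3053}{588} \left(-210\right)\right)} = \sqrt{456191 - - \frac{25288471}{588}} = \sqrt{456191 + \frac{25288471}{588}} = \sqrt{\frac{293528779}{588}} = \frac{\sqrt{880586337}}{42}$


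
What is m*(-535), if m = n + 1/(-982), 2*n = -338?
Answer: 88788065/982 ≈ 90416.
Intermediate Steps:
n = -169 (n = (1/2)*(-338) = -169)
m = -165959/982 (m = -169 + 1/(-982) = -169 - 1/982 = -165959/982 ≈ -169.00)
m*(-535) = -165959/982*(-535) = 88788065/982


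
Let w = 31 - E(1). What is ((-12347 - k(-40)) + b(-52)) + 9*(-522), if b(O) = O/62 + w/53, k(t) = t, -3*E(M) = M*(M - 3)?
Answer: -83818958/4929 ≈ -17005.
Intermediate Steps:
E(M) = -M*(-3 + M)/3 (E(M) = -M*(M - 3)/3 = -M*(-3 + M)/3)
w = 91/3 (w = 31 - (3 - 1*1)/3 = 31 - (3 - 1)/3 = 31 - 2/3 = 91/3 ≈ 30.333)
b(O) = 91/159 + O/62 (b(O) = O/62 + (91/3)/53 = O*(1/62) + (91/3)*(1/53) = O/62 + 91/159 = 91/159 + O/62)
((-12347 - k(-40)) + b(-52)) + 9*(-522) = ((-12347 - 1*(-40)) + (91/159 + (1/62)*(-52))) + 9*(-522) = ((-12347 + 40) + (91/159 - 26/31)) - 4698 = (-12307 - 1313/4929) - 4698 = -60662516/4929 - 4698 = -83818958/4929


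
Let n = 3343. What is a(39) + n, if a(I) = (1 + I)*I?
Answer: 4903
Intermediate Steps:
a(I) = I*(1 + I)
a(39) + n = 39*(1 + 39) + 3343 = 39*40 + 3343 = 1560 + 3343 = 4903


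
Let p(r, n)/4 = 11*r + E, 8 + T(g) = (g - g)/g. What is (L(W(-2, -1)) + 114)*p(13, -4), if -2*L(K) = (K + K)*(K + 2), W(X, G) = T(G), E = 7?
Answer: 39600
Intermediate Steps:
T(g) = -8 (T(g) = -8 + (g - g)/g = -8 + 0/g = -8 + 0 = -8)
W(X, G) = -8
L(K) = -K*(2 + K) (L(K) = -(K + K)*(K + 2)/2 = -2*K*(2 + K)/2 = -K*(2 + K))
p(r, n) = 28 + 44*r (p(r, n) = 4*(11*r + 7) = 4*(7 + 11*r) = 28 + 44*r)
(L(W(-2, -1)) + 114)*p(13, -4) = (-1*(-8)*(2 - 8) + 114)*(28 + 44*13) = (-1*(-8)*(-6) + 114)*(28 + 572) = (-48 + 114)*600 = 66*600 = 39600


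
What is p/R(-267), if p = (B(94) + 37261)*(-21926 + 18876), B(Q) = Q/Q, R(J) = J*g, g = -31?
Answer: -3666100/267 ≈ -13731.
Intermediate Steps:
R(J) = -31*J (R(J) = J*(-31) = -31*J)
B(Q) = 1
p = -113649100 (p = (1 + 37261)*(-21926 + 18876) = 37262*(-3050) = -113649100)
p/R(-267) = -113649100/((-31*(-267))) = -113649100/8277 = -113649100*1/8277 = -3666100/267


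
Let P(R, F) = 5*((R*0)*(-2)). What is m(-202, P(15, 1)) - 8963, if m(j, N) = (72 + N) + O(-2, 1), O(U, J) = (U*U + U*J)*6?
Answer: -8879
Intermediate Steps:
P(R, F) = 0 (P(R, F) = 5*(0*(-2)) = 5*0 = 0)
O(U, J) = 6*U**2 + 6*J*U (O(U, J) = (U**2 + J*U)*6 = 6*U**2 + 6*J*U)
m(j, N) = 84 + N (m(j, N) = (72 + N) + 6*(-2)*(1 - 2) = (72 + N) + 6*(-2)*(-1) = (72 + N) + 12 = 84 + N)
m(-202, P(15, 1)) - 8963 = (84 + 0) - 8963 = 84 - 8963 = -8879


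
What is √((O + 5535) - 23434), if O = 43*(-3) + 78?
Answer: 5*I*√718 ≈ 133.98*I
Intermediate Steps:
O = -51 (O = -129 + 78 = -51)
√((O + 5535) - 23434) = √((-51 + 5535) - 23434) = √(5484 - 23434) = √(-17950) = 5*I*√718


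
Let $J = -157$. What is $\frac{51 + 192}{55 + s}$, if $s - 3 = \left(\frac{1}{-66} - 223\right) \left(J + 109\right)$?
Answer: $\frac{2673}{118390} \approx 0.022578$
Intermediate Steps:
$s = \frac{117785}{11}$ ($s = 3 + \left(\frac{1}{-66} - 223\right) \left(-157 + 109\right) = 3 + \left(- \frac{1}{66} - 223\right) \left(-48\right) = 3 - - \frac{117752}{11} = 3 + \frac{117752}{11} = \frac{117785}{11} \approx 10708.0$)
$\frac{51 + 192}{55 + s} = \frac{51 + 192}{55 + \frac{117785}{11}} = \frac{243}{\frac{118390}{11}} = 243 \cdot \frac{11}{118390} = \frac{2673}{118390}$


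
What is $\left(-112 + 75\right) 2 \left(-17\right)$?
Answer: $1258$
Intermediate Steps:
$\left(-112 + 75\right) 2 \left(-17\right) = \left(-37\right) \left(-34\right) = 1258$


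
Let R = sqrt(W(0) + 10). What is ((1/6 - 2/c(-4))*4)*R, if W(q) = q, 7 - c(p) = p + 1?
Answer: -2*sqrt(10)/15 ≈ -0.42164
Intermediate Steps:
c(p) = 6 - p (c(p) = 7 - (p + 1) = 7 - (1 + p) = 7 + (-1 - p) = 6 - p)
R = sqrt(10) (R = sqrt(0 + 10) = sqrt(10) ≈ 3.1623)
((1/6 - 2/c(-4))*4)*R = ((1/6 - 2/(6 - 1*(-4)))*4)*sqrt(10) = ((1*(1/6) - 2/(6 + 4))*4)*sqrt(10) = ((1/6 - 2/10)*4)*sqrt(10) = ((1/6 - 2*1/10)*4)*sqrt(10) = ((1/6 - 1/5)*4)*sqrt(10) = (-1/30*4)*sqrt(10) = -2*sqrt(10)/15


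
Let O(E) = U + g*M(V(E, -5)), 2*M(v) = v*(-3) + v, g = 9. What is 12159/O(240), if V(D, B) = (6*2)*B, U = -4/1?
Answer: 12159/536 ≈ 22.685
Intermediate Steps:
U = -4 (U = -4*1 = -4)
V(D, B) = 12*B
M(v) = -v (M(v) = (v*(-3) + v)/2 = (-3*v + v)/2 = (-2*v)/2 = -v)
O(E) = 536 (O(E) = -4 + 9*(-12*(-5)) = -4 + 9*(-1*(-60)) = -4 + 9*60 = -4 + 540 = 536)
12159/O(240) = 12159/536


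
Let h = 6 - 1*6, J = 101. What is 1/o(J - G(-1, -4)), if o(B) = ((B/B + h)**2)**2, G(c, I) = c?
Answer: 1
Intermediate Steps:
h = 0 (h = 6 - 6 = 0)
o(B) = 1 (o(B) = ((B/B + 0)**2)**2 = ((1 + 0)**2)**2 = (1**2)**2 = 1**2 = 1)
1/o(J - G(-1, -4)) = 1/1 = 1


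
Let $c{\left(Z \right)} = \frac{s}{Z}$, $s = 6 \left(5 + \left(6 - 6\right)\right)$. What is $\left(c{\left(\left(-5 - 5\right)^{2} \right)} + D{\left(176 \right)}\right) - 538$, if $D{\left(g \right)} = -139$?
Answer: $- \frac{6767}{10} \approx -676.7$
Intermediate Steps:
$s = 30$ ($s = 6 \left(5 + \left(6 - 6\right)\right) = 6 \left(5 + 0\right) = 6 \cdot 5 = 30$)
$c{\left(Z \right)} = \frac{30}{Z}$
$\left(c{\left(\left(-5 - 5\right)^{2} \right)} + D{\left(176 \right)}\right) - 538 = \left(\frac{30}{\left(-5 - 5\right)^{2}} - 139\right) - 538 = \left(\frac{30}{\left(-10\right)^{2}} - 139\right) - 538 = \left(\frac{30}{100} - 139\right) - 538 = \left(30 \cdot \frac{1}{100} - 139\right) - 538 = \left(\frac{3}{10} - 139\right) - 538 = - \frac{1387}{10} - 538 = - \frac{6767}{10}$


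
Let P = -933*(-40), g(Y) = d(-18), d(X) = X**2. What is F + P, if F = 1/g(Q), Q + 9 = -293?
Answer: 12091681/324 ≈ 37320.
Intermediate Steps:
Q = -302 (Q = -9 - 293 = -302)
g(Y) = 324 (g(Y) = (-18)**2 = 324)
P = 37320
F = 1/324 ≈ 0.0030864
F + P = 1/324 + 37320 = 12091681/324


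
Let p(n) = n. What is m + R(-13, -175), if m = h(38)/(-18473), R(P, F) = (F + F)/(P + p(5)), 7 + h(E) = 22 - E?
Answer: 3232867/73892 ≈ 43.751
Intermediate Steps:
h(E) = 15 - E (h(E) = -7 + (22 - E) = 15 - E)
R(P, F) = 2*F/(5 + P) (R(P, F) = (F + F)/(P + 5) = (2*F)/(5 + P) = 2*F/(5 + P))
m = 23/18473 (m = (15 - 1*38)/(-18473) = (15 - 38)*(-1/18473) = -23*(-1/18473) = 23/18473 ≈ 0.0012451)
m + R(-13, -175) = 23/18473 + 2*(-175)/(5 - 13) = 23/18473 + 2*(-175)/(-8) = 23/18473 + 2*(-175)*(-⅛) = 23/18473 + 175/4 = 3232867/73892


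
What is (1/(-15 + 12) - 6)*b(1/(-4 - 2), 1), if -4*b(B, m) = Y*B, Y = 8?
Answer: -19/9 ≈ -2.1111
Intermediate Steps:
b(B, m) = -2*B
(1/(-15 + 12) - 6)*b(1/(-4 - 2), 1) = (1/(-15 + 12) - 6)*(-2/(-4 - 2)) = (1/(-3) - 6)*(-2/(-6)) = (-⅓ - 6)*(-2*(-⅙)) = -19/3*⅓ = -19/9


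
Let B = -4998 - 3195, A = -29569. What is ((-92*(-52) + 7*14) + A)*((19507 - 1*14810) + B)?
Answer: 86305752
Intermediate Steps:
B = -8193
((-92*(-52) + 7*14) + A)*((19507 - 1*14810) + B) = ((-92*(-52) + 7*14) - 29569)*((19507 - 1*14810) - 8193) = ((4784 + 98) - 29569)*((19507 - 14810) - 8193) = (4882 - 29569)*(4697 - 8193) = -24687*(-3496) = 86305752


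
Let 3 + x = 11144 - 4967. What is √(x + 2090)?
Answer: 2*√2066 ≈ 90.906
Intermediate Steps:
x = 6174 (x = -3 + (11144 - 4967) = -3 + 6177 = 6174)
√(x + 2090) = √(6174 + 2090) = √8264 = 2*√2066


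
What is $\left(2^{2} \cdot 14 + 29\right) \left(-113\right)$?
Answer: $-9605$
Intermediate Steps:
$\left(2^{2} \cdot 14 + 29\right) \left(-113\right) = \left(4 \cdot 14 + 29\right) \left(-113\right) = \left(56 + 29\right) \left(-113\right) = 85 \left(-113\right) = -9605$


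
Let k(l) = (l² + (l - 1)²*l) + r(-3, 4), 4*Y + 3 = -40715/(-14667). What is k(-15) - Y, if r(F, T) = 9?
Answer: -105776761/29334 ≈ -3605.9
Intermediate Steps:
Y = -1643/29334 (Y = -¾ + (-40715/(-14667))/4 = -¾ + (-40715*(-1/14667))/4 = -¾ + (¼)*(40715/14667) = -¾ + 40715/58668 = -1643/29334 ≈ -0.056010)
k(l) = 9 + l² + l*(-1 + l)² (k(l) = (l² + (l - 1)²*l) + 9 = (l² + (-1 + l)²*l) + 9 = (l² + l*(-1 + l)²) + 9 = 9 + l² + l*(-1 + l)²)
k(-15) - Y = (9 - 15 + (-15)³ - 1*(-15)²) - 1*(-1643/29334) = (9 - 15 - 3375 - 1*225) + 1643/29334 = (9 - 15 - 3375 - 225) + 1643/29334 = -3606 + 1643/29334 = -105776761/29334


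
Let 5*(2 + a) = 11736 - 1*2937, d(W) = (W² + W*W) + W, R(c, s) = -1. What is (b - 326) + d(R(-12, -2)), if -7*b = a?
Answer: -20164/35 ≈ -576.11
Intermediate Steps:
d(W) = W + 2*W² (d(W) = (W² + W²) + W = 2*W² + W = W + 2*W²)
a = 8789/5 (a = -2 + (11736 - 1*2937)/5 = -2 + (11736 - 2937)/5 = -2 + (⅕)*8799 = -2 + 8799/5 = 8789/5 ≈ 1757.8)
b = -8789/35 (b = -⅐*8789/5 = -8789/35 ≈ -251.11)
(b - 326) + d(R(-12, -2)) = (-8789/35 - 326) - (1 + 2*(-1)) = -20199/35 - (1 - 2) = -20199/35 - 1*(-1) = -20199/35 + 1 = -20164/35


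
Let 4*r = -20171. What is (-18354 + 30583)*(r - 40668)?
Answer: -2235987047/4 ≈ -5.5900e+8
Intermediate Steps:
r = -20171/4 (r = (¼)*(-20171) = -20171/4 ≈ -5042.8)
(-18354 + 30583)*(r - 40668) = (-18354 + 30583)*(-20171/4 - 40668) = 12229*(-182843/4) = -2235987047/4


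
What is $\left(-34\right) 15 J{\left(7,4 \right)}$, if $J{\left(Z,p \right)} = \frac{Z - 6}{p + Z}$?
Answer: $- \frac{510}{11} \approx -46.364$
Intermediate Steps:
$J{\left(Z,p \right)} = \frac{-6 + Z}{Z + p}$
$\left(-34\right) 15 J{\left(7,4 \right)} = \left(-34\right) 15 \frac{-6 + 7}{7 + 4} = - 510 \cdot \frac{1}{11} \cdot 1 = \left(-510\right) \frac{1}{11} = - \frac{510}{11}$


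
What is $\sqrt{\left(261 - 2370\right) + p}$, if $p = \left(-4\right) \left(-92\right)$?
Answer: $i \sqrt{1741} \approx 41.725 i$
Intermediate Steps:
$p = 368$
$\sqrt{\left(261 - 2370\right) + p} = \sqrt{\left(261 - 2370\right) + 368} = \sqrt{-2109 + 368} = \sqrt{-1741} = i \sqrt{1741}$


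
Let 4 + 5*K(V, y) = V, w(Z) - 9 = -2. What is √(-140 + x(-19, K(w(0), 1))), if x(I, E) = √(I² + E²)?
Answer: √(-3500 + 5*√9034)/5 ≈ 11.0*I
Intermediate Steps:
w(Z) = 7 (w(Z) = 9 - 2 = 7)
K(V, y) = -⅘ + V/5
x(I, E) = √(E² + I²)
√(-140 + x(-19, K(w(0), 1))) = √(-140 + √((-⅘ + (⅕)*7)² + (-19)²)) = √(-140 + √((-⅘ + 7/5)² + 361)) = √(-140 + √((⅗)² + 361)) = √(-140 + √(9/25 + 361)) = √(-140 + √(9034/25)) = √(-140 + √9034/5)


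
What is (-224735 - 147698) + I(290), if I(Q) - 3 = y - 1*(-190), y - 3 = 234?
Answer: -372003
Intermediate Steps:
y = 237 (y = 3 + 234 = 237)
I(Q) = 430 (I(Q) = 3 + (237 - 1*(-190)) = 3 + (237 + 190) = 3 + 427 = 430)
(-224735 - 147698) + I(290) = (-224735 - 147698) + 430 = -372433 + 430 = -372003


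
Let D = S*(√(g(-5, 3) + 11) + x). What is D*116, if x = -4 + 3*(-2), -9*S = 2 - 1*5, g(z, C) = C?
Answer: -1160/3 + 116*√14/3 ≈ -241.99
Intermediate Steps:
S = ⅓ (S = -(2 - 1*5)/9 = -(2 - 5)/9 = -⅑*(-3) = ⅓ ≈ 0.33333)
x = -10 (x = -4 - 6 = -10)
D = -10/3 + √14/3 (D = (√(3 + 11) - 10)/3 = (√14 - 10)/3 = (-10 + √14)/3 = -10/3 + √14/3 ≈ -2.0861)
D*116 = (-10/3 + √14/3)*116 = -1160/3 + 116*√14/3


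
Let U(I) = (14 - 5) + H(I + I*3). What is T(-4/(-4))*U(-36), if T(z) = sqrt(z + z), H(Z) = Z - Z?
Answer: 9*sqrt(2) ≈ 12.728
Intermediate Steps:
H(Z) = 0
U(I) = 9 (U(I) = (14 - 5) + 0 = 9 + 0 = 9)
T(z) = sqrt(2)*sqrt(z) (T(z) = sqrt(2*z) = sqrt(2)*sqrt(z))
T(-4/(-4))*U(-36) = (sqrt(2)*sqrt(-4/(-4)))*9 = (sqrt(2)*sqrt(-4*(-1/4)))*9 = (sqrt(2)*sqrt(1))*9 = (sqrt(2)*1)*9 = sqrt(2)*9 = 9*sqrt(2)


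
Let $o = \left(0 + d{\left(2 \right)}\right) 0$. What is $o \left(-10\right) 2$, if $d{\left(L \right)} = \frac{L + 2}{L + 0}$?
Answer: $0$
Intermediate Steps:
$d{\left(L \right)} = \frac{2 + L}{L}$
$o = 0$ ($o = \left(0 + \frac{2 + 2}{2}\right) 0 = \left(0 + \frac{1}{2} \cdot 4\right) 0 = \left(0 + 2\right) 0 = 2 \cdot 0 = 0$)
$o \left(-10\right) 2 = 0 \left(-10\right) 2 = 0 \cdot 2 = 0$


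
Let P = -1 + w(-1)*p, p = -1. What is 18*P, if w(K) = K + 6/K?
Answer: 108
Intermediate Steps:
P = 6 (P = -1 + (-1 + 6/(-1))*(-1) = -1 + (-1 + 6*(-1))*(-1) = -1 + (-1 - 6)*(-1) = -1 - 7*(-1) = -1 + 7 = 6)
18*P = 18*6 = 108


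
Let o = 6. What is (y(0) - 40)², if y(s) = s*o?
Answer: 1600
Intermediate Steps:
y(s) = 6*s (y(s) = s*6 = 6*s)
(y(0) - 40)² = (6*0 - 40)² = (0 - 40)² = (-40)² = 1600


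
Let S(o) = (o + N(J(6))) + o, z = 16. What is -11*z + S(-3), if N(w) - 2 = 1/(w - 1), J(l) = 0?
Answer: -181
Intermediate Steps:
N(w) = 2 + 1/(-1 + w) (N(w) = 2 + 1/(w - 1) = 2 + 1/(-1 + w))
S(o) = 1 + 2*o (S(o) = (o + (-1 + 2*0)/(-1 + 0)) + o = (o + (-1 + 0)/(-1)) + o = (o - 1*(-1)) + o = (o + 1) + o = (1 + o) + o = 1 + 2*o)
-11*z + S(-3) = -11*16 + (1 + 2*(-3)) = -176 + (1 - 6) = -176 - 5 = -181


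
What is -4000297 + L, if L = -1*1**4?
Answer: -4000298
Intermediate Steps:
L = -1 (L = -1*1 = -1)
-4000297 + L = -4000297 - 1 = -4000298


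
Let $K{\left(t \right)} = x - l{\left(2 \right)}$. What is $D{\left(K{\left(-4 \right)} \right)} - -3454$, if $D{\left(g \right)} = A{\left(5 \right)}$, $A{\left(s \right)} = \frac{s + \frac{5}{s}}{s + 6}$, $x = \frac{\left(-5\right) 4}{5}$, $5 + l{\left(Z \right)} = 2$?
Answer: $\frac{38000}{11} \approx 3454.5$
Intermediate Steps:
$l{\left(Z \right)} = -3$ ($l{\left(Z \right)} = -5 + 2 = -3$)
$x = -4$ ($x = \left(-20\right) \frac{1}{5} = -4$)
$K{\left(t \right)} = -1$ ($K{\left(t \right)} = -4 - -3 = -4 + 3 = -1$)
$A{\left(s \right)} = \frac{s + \frac{5}{s}}{6 + s}$
$D{\left(g \right)} = \frac{6}{11}$ ($D{\left(g \right)} = \frac{5 + 5^{2}}{5 \left(6 + 5\right)} = \frac{5 + 25}{5 \cdot 11} = \frac{1}{5} \cdot \frac{1}{11} \cdot 30 = \frac{6}{11}$)
$D{\left(K{\left(-4 \right)} \right)} - -3454 = \frac{6}{11} - -3454 = \frac{6}{11} + 3454 = \frac{38000}{11}$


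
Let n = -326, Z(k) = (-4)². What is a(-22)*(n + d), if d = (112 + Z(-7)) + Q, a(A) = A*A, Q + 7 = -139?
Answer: -166496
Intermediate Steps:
Z(k) = 16
Q = -146 (Q = -7 - 139 = -146)
a(A) = A²
d = -18 (d = (112 + 16) - 146 = 128 - 146 = -18)
a(-22)*(n + d) = (-22)²*(-326 - 18) = 484*(-344) = -166496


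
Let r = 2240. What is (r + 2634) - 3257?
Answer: 1617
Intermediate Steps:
(r + 2634) - 3257 = (2240 + 2634) - 3257 = 4874 - 3257 = 1617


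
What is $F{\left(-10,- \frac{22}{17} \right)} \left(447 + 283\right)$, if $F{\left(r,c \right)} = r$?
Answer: $-7300$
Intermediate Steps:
$F{\left(-10,- \frac{22}{17} \right)} \left(447 + 283\right) = - 10 \left(447 + 283\right) = \left(-10\right) 730 = -7300$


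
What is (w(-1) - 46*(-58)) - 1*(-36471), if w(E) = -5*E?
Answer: 39144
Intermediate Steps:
(w(-1) - 46*(-58)) - 1*(-36471) = (-5*(-1) - 46*(-58)) - 1*(-36471) = (5 + 2668) + 36471 = 2673 + 36471 = 39144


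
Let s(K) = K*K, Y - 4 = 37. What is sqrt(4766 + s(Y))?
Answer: sqrt(6447) ≈ 80.293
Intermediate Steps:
Y = 41 (Y = 4 + 37 = 41)
s(K) = K**2
sqrt(4766 + s(Y)) = sqrt(4766 + 41**2) = sqrt(4766 + 1681) = sqrt(6447)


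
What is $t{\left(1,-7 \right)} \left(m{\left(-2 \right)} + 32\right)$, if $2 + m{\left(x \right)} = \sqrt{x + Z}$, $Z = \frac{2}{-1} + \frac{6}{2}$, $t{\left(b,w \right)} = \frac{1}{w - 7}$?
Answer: $- \frac{15}{7} - \frac{i}{14} \approx -2.1429 - 0.071429 i$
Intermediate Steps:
$t{\left(b,w \right)} = \frac{1}{-7 + w}$
$Z = 1$ ($Z = 2 \left(-1\right) + 6 \cdot \frac{1}{2} = -2 + 3 = 1$)
$m{\left(x \right)} = -2 + \sqrt{1 + x}$ ($m{\left(x \right)} = -2 + \sqrt{x + 1} = -2 + \sqrt{1 + x}$)
$t{\left(1,-7 \right)} \left(m{\left(-2 \right)} + 32\right) = \frac{\left(-2 + \sqrt{1 - 2}\right) + 32}{-7 - 7} = \frac{\left(-2 + \sqrt{-1}\right) + 32}{-14} = - \frac{\left(-2 + i\right) + 32}{14} = - \frac{30 + i}{14} = - \frac{15}{7} - \frac{i}{14}$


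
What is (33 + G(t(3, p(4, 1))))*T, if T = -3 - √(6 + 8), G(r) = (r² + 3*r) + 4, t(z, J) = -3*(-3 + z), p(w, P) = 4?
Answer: -111 - 37*√14 ≈ -249.44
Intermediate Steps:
t(z, J) = 9 - 3*z
G(r) = 4 + r² + 3*r
T = -3 - √14 ≈ -6.7417
(33 + G(t(3, p(4, 1))))*T = (33 + (4 + (9 - 3*3)² + 3*(9 - 3*3)))*(-3 - √14) = (33 + (4 + (9 - 9)² + 3*(9 - 9)))*(-3 - √14) = (33 + (4 + 0² + 3*0))*(-3 - √14) = (33 + (4 + 0 + 0))*(-3 - √14) = (33 + 4)*(-3 - √14) = 37*(-3 - √14) = -111 - 37*√14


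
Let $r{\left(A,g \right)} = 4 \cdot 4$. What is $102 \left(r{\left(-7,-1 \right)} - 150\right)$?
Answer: $-13668$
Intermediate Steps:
$r{\left(A,g \right)} = 16$
$102 \left(r{\left(-7,-1 \right)} - 150\right) = 102 \left(16 - 150\right) = 102 \left(-134\right) = -13668$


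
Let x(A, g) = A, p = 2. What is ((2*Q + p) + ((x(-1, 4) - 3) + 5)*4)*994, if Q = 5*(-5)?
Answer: -43736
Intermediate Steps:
Q = -25
((2*Q + p) + ((x(-1, 4) - 3) + 5)*4)*994 = ((2*(-25) + 2) + ((-1 - 3) + 5)*4)*994 = ((-50 + 2) + (-4 + 5)*4)*994 = (-48 + 1*4)*994 = (-48 + 4)*994 = -44*994 = -43736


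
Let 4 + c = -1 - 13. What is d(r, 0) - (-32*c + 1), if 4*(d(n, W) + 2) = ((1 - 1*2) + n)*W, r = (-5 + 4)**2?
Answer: -579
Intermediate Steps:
c = -18 (c = -4 + (-1 - 13) = -4 - 14 = -18)
r = 1 (r = (-1)**2 = 1)
d(n, W) = -2 + W*(-1 + n)/4 (d(n, W) = -2 + (((1 - 1*2) + n)*W)/4 = -2 + (((1 - 2) + n)*W)/4 = -2 + ((-1 + n)*W)/4 = -2 + (W*(-1 + n))/4 = -2 + W*(-1 + n)/4)
d(r, 0) - (-32*c + 1) = (-2 - 1/4*0 + (1/4)*0*1) - (-32*(-18) + 1) = (-2 + 0 + 0) - (576 + 1) = -2 - 1*577 = -2 - 577 = -579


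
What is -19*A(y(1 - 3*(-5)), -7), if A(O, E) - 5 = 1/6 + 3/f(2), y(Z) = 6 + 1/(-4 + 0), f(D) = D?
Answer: -380/3 ≈ -126.67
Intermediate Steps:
y(Z) = 23/4 (y(Z) = 6 + 1/(-4) = 6 - ¼ = 23/4)
A(O, E) = 20/3 (A(O, E) = 5 + (1/6 + 3/2) = 5 + (1*(⅙) + 3*(½)) = 5 + (⅙ + 3/2) = 5 + 5/3 = 20/3)
-19*A(y(1 - 3*(-5)), -7) = -19*20/3 = -380/3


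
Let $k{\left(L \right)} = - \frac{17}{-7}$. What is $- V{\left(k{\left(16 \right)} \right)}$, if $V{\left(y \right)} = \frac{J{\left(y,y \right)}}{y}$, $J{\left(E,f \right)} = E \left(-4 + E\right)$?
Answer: $\frac{11}{7} \approx 1.5714$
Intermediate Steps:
$k{\left(L \right)} = \frac{17}{7}$ ($k{\left(L \right)} = \left(-17\right) \left(- \frac{1}{7}\right) = \frac{17}{7}$)
$V{\left(y \right)} = -4 + y$ ($V{\left(y \right)} = \frac{y \left(-4 + y\right)}{y} = -4 + y$)
$- V{\left(k{\left(16 \right)} \right)} = - (-4 + \frac{17}{7}) = \left(-1\right) \left(- \frac{11}{7}\right) = \frac{11}{7}$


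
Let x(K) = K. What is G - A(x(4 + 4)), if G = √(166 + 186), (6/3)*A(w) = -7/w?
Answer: 7/16 + 4*√22 ≈ 19.199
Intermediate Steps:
A(w) = -7/(2*w) (A(w) = (-7/w)/2 = -7/(2*w))
G = 4*√22 (G = √352 = 4*√22 ≈ 18.762)
G - A(x(4 + 4)) = 4*√22 - (-7)/(2*(4 + 4)) = 4*√22 - (-7)/(2*8) = 4*√22 - 1*(-7/16) = 4*√22 + 7/16 = 7/16 + 4*√22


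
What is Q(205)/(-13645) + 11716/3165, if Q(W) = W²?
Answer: 5371139/8637285 ≈ 0.62185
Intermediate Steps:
Q(205)/(-13645) + 11716/3165 = 205²/(-13645) + 11716/3165 = 42025*(-1/13645) + 11716*(1/3165) = -8405/2729 + 11716/3165 = 5371139/8637285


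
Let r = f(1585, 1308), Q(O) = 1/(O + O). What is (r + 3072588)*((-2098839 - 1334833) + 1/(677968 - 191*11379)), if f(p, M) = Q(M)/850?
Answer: -11693971278699954331044771/1108406045200 ≈ -1.0550e+13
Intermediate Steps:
Q(O) = 1/(2*O)
f(p, M) = 1/(1700*M) (f(p, M) = (1/(2*M))/850 = (1/(2*M))*(1/850) = 1/(1700*M))
r = 1/2223600 (r = (1/1700)/1308 = (1/1700)*(1/1308) = 1/2223600 ≈ 4.4972e-7)
(r + 3072588)*((-2098839 - 1334833) + 1/(677968 - 191*11379)) = (1/2223600 + 3072588)*((-2098839 - 1334833) + 1/(677968 - 191*11379)) = 6832206676801*(-3433672 + 1/(677968 - 2173389))/2223600 = 6832206676801*(-3433672 + 1/(-1495421))/2223600 = 6832206676801*(-3433672 - 1/1495421)/2223600 = (6832206676801/2223600)*(-5134785215913/1495421) = -11693971278699954331044771/1108406045200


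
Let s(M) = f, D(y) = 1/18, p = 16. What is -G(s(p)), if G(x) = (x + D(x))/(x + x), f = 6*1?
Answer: -109/216 ≈ -0.50463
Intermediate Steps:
D(y) = 1/18
f = 6
s(M) = 6
G(x) = (1/18 + x)/(2*x) (G(x) = (x + 1/18)/(x + x) = (1/18 + x)/((2*x)) = (1/18 + x)*(1/(2*x)) = (1/18 + x)/(2*x))
-G(s(p)) = -(1 + 18*6)/(36*6) = -(1 + 108)/(36*6) = -109/(36*6) = -1*109/216 = -109/216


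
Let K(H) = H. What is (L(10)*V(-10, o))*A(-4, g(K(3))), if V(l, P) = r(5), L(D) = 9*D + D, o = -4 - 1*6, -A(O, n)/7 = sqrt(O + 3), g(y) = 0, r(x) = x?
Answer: -3500*I ≈ -3500.0*I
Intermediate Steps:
A(O, n) = -7*sqrt(3 + O) (A(O, n) = -7*sqrt(O + 3) = -7*sqrt(3 + O))
o = -10 (o = -4 - 6 = -10)
L(D) = 10*D
V(l, P) = 5
(L(10)*V(-10, o))*A(-4, g(K(3))) = ((10*10)*5)*(-7*sqrt(3 - 4)) = (100*5)*(-7*I) = 500*(-7*I) = -3500*I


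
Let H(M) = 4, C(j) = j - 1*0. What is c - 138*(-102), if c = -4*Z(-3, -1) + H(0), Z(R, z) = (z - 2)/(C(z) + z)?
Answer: 14074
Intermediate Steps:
C(j) = j (C(j) = j + 0 = j)
Z(R, z) = (-2 + z)/(2*z) (Z(R, z) = (z - 2)/(z + z) = (-2 + z)/((2*z)) = (-2 + z)*(1/(2*z)) = (-2 + z)/(2*z))
c = -2 (c = -2*(-2 - 1)/(-1) + 4 = -2*(-1)*(-3) + 4 = -4*3/2 + 4 = -6 + 4 = -2)
c - 138*(-102) = -2 - 138*(-102) = -2 + 14076 = 14074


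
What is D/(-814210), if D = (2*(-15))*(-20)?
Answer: -60/81421 ≈ -0.00073691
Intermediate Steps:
D = 600 (D = -30*(-20) = 600)
D/(-814210) = 600/(-814210) = 600*(-1/814210) = -60/81421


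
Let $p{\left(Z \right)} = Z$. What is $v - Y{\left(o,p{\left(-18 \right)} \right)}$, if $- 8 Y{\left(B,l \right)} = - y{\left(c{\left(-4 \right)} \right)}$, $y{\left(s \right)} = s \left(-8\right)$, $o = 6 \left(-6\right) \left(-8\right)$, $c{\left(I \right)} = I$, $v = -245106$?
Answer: $-245110$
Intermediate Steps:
$o = 288$ ($o = \left(-36\right) \left(-8\right) = 288$)
$y{\left(s \right)} = - 8 s$
$Y{\left(B,l \right)} = 4$ ($Y{\left(B,l \right)} = - \frac{\left(-1\right) \left(\left(-8\right) \left(-4\right)\right)}{8} = - \frac{\left(-1\right) 32}{8} = \left(- \frac{1}{8}\right) \left(-32\right) = 4$)
$v - Y{\left(o,p{\left(-18 \right)} \right)} = -245106 - 4 = -245110$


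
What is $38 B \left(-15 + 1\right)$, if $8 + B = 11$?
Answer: $-1596$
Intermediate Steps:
$B = 3$ ($B = -8 + 11 = 3$)
$38 B \left(-15 + 1\right) = 38 \cdot 3 \left(-15 + 1\right) = 114 \left(-14\right) = -1596$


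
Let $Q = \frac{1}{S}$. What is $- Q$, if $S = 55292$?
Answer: $- \frac{1}{55292} \approx -1.8086 \cdot 10^{-5}$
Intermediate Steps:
$Q = \frac{1}{55292} \approx 1.8086 \cdot 10^{-5}$
$- Q = \left(-1\right) \frac{1}{55292} = - \frac{1}{55292}$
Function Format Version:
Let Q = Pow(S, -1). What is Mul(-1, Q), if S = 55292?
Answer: Rational(-1, 55292) ≈ -1.8086e-5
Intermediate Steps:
Q = Rational(1, 55292) (Q = Pow(55292, -1) = Rational(1, 55292) ≈ 1.8086e-5)
Mul(-1, Q) = Mul(-1, Rational(1, 55292)) = Rational(-1, 55292)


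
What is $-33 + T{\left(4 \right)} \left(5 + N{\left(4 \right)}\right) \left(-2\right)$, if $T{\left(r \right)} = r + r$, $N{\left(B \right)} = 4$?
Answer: $-177$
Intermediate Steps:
$T{\left(r \right)} = 2 r$
$-33 + T{\left(4 \right)} \left(5 + N{\left(4 \right)}\right) \left(-2\right) = -33 + 2 \cdot 4 \left(5 + 4\right) \left(-2\right) = -33 + 8 \cdot 9 \left(-2\right) = -33 + 8 \left(-18\right) = -33 - 144 = -177$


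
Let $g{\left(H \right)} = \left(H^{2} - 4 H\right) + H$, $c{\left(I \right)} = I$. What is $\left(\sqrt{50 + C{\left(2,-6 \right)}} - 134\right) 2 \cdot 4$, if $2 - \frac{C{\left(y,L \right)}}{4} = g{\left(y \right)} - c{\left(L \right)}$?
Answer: $-1072 + 8 \sqrt{42} \approx -1020.2$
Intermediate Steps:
$g{\left(H \right)} = H^{2} - 3 H$
$C{\left(y,L \right)} = 8 + 4 L - 4 y \left(-3 + y\right)$ ($C{\left(y,L \right)} = 8 - 4 \left(y \left(-3 + y\right) - L\right) = 8 - 4 \left(- L + y \left(-3 + y\right)\right) = 8 + \left(4 L - 4 y \left(-3 + y\right)\right) = 8 + 4 L - 4 y \left(-3 + y\right)$)
$\left(\sqrt{50 + C{\left(2,-6 \right)}} - 134\right) 2 \cdot 4 = \left(\sqrt{50 + \left(8 + 4 \left(-6\right) - 8 \left(-3 + 2\right)\right)} - 134\right) 2 \cdot 4 = \left(\sqrt{50 - \left(16 - 8\right)} - 134\right) 8 = \left(\sqrt{50 + \left(8 - 24 + 8\right)} - 134\right) 8 = \left(\sqrt{50 - 8} - 134\right) 8 = \left(\sqrt{42} - 134\right) 8 = \left(-134 + \sqrt{42}\right) 8 = -1072 + 8 \sqrt{42}$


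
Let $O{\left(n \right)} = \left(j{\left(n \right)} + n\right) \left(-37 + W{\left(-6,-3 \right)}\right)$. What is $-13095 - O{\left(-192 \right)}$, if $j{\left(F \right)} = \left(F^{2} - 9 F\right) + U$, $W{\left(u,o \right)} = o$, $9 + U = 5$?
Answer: $1522745$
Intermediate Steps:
$U = -4$ ($U = -9 + 5 = -4$)
$j{\left(F \right)} = -4 + F^{2} - 9 F$ ($j{\left(F \right)} = \left(F^{2} - 9 F\right) - 4 = -4 + F^{2} - 9 F$)
$O{\left(n \right)} = 160 - 40 n^{2} + 320 n$ ($O{\left(n \right)} = \left(\left(-4 + n^{2} - 9 n\right) + n\right) \left(-37 - 3\right) = \left(-4 + n^{2} - 8 n\right) \left(-40\right) = 160 - 40 n^{2} + 320 n$)
$-13095 - O{\left(-192 \right)} = -13095 - \left(160 - 40 \left(-192\right)^{2} + 320 \left(-192\right)\right) = -13095 - \left(160 - 1474560 - 61440\right) = -13095 - -1535840 = -13095 + 1535840 = 1522745$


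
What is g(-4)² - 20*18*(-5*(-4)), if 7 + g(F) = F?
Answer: -7079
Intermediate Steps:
g(F) = -7 + F
g(-4)² - 20*18*(-5*(-4)) = (-7 - 4)² - 20*18*(-5*(-4)) = (-11)² - 360*20 = 121 - 1*7200 = 121 - 7200 = -7079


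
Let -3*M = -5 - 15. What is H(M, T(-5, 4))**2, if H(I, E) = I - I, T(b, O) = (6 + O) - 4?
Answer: 0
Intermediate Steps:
T(b, O) = 2 + O
M = 20/3 (M = -(-5 - 15)/3 = -1/3*(-20) = 20/3 ≈ 6.6667)
H(I, E) = 0
H(M, T(-5, 4))**2 = 0**2 = 0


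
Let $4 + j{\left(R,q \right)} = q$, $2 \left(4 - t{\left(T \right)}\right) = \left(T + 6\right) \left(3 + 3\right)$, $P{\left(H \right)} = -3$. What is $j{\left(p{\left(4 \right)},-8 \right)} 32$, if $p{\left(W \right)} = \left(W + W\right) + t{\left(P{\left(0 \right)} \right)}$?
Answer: $-384$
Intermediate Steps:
$t{\left(T \right)} = -14 - 3 T$ ($t{\left(T \right)} = 4 - \frac{\left(T + 6\right) \left(3 + 3\right)}{2} = 4 - \frac{\left(6 + T\right) 6}{2} = 4 - \frac{36 + 6 T}{2} = 4 - \left(18 + 3 T\right) = -14 - 3 T$)
$p{\left(W \right)} = -5 + 2 W$ ($p{\left(W \right)} = \left(W + W\right) - 5 = 2 W + \left(-14 + 9\right) = 2 W - 5 = -5 + 2 W$)
$j{\left(R,q \right)} = -4 + q$
$j{\left(p{\left(4 \right)},-8 \right)} 32 = \left(-4 - 8\right) 32 = \left(-12\right) 32 = -384$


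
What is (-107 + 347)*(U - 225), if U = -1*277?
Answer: -120480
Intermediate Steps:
U = -277
(-107 + 347)*(U - 225) = (-107 + 347)*(-277 - 225) = 240*(-502) = -120480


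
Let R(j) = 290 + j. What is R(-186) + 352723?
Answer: 352827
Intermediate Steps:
R(-186) + 352723 = (290 - 186) + 352723 = 104 + 352723 = 352827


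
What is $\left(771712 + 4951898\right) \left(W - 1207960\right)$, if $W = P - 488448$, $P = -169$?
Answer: $-9710545082970$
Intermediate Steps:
$W = -488617$ ($W = -169 - 488448 = -488617$)
$\left(771712 + 4951898\right) \left(W - 1207960\right) = \left(771712 + 4951898\right) \left(-488617 - 1207960\right) = 5723610 \left(-1696577\right) = -9710545082970$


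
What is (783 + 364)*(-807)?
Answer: -925629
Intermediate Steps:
(783 + 364)*(-807) = 1147*(-807) = -925629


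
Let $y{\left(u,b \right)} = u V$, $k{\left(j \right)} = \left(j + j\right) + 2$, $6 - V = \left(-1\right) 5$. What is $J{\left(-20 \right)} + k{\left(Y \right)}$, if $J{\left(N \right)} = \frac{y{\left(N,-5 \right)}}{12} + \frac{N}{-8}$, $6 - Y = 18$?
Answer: $- \frac{227}{6} \approx -37.833$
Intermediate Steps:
$Y = -12$ ($Y = 6 - 18 = -12$)
$V = 11$ ($V = 6 - \left(-1\right) 5 = 6 - -5 = 6 + 5 = 11$)
$k{\left(j \right)} = 2 + 2 j$ ($k{\left(j \right)} = 2 j + 2 = 2 + 2 j$)
$y{\left(u,b \right)} = 11 u$ ($y{\left(u,b \right)} = u 11 = 11 u$)
$J{\left(N \right)} = \frac{19 N}{24}$ ($J{\left(N \right)} = \frac{11 N}{12} + \frac{N}{-8} = 11 N \frac{1}{12} + N \left(- \frac{1}{8}\right) = \frac{11 N}{12} - \frac{N}{8} = \frac{19 N}{24}$)
$J{\left(-20 \right)} + k{\left(Y \right)} = \frac{19}{24} \left(-20\right) + \left(2 + 2 \left(-12\right)\right) = - \frac{95}{6} + \left(2 - 24\right) = - \frac{95}{6} - 22 = - \frac{227}{6}$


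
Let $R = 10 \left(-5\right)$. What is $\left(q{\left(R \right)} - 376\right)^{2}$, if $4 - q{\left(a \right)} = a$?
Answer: $103684$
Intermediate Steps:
$R = -50$
$q{\left(a \right)} = 4 - a$
$\left(q{\left(R \right)} - 376\right)^{2} = \left(\left(4 - -50\right) - 376\right)^{2} = \left(\left(4 + 50\right) - 376\right)^{2} = \left(54 - 376\right)^{2} = \left(-322\right)^{2} = 103684$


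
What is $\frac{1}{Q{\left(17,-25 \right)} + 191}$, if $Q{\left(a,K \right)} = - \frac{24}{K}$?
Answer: $\frac{25}{4799} \approx 0.0052094$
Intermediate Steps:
$\frac{1}{Q{\left(17,-25 \right)} + 191} = \frac{1}{- \frac{24}{-25} + 191} = \frac{1}{\left(-24\right) \left(- \frac{1}{25}\right) + 191} = \frac{1}{\frac{24}{25} + 191} = \frac{1}{\frac{4799}{25}} = \frac{25}{4799}$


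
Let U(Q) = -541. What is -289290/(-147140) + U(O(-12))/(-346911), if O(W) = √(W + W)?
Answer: 10043748593/5104448454 ≈ 1.9676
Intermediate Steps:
O(W) = √2*√W (O(W) = √(2*W) = √2*√W)
-289290/(-147140) + U(O(-12))/(-346911) = -289290/(-147140) - 541/(-346911) = -289290*(-1/147140) - 541*(-1/346911) = 28929/14714 + 541/346911 = 10043748593/5104448454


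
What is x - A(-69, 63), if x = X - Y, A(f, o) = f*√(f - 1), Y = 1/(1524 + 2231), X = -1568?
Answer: -5887841/3755 + 69*I*√70 ≈ -1568.0 + 577.3*I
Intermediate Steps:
Y = 1/3755 ≈ 0.00026631
A(f, o) = f*√(-1 + f)
x = -5887841/3755 (x = -1568 - 1*1/3755 = -1568 - 1/3755 = -5887841/3755 ≈ -1568.0)
x - A(-69, 63) = -5887841/3755 - (-69)*√(-1 - 69) = -5887841/3755 - (-69)*√(-70) = -5887841/3755 - (-69)*I*√70 = -5887841/3755 + 69*I*√70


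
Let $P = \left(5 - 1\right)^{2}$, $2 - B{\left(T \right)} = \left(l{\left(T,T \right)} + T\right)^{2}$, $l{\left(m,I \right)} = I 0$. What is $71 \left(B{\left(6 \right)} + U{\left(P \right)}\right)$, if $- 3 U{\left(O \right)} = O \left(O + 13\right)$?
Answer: $- \frac{40186}{3} \approx -13395.0$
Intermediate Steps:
$l{\left(m,I \right)} = 0$
$B{\left(T \right)} = 2 - T^{2}$ ($B{\left(T \right)} = 2 - \left(0 + T\right)^{2} = 2 - T^{2}$)
$P = 16$ ($P = 4^{2} = 16$)
$U{\left(O \right)} = - \frac{O \left(13 + O\right)}{3}$ ($U{\left(O \right)} = - \frac{O \left(O + 13\right)}{3} = - \frac{O \left(13 + O\right)}{3}$)
$71 \left(B{\left(6 \right)} + U{\left(P \right)}\right) = 71 \left(\left(2 - 6^{2}\right) - \frac{16 \left(13 + 16\right)}{3}\right) = 71 \left(\left(2 - 36\right) - \frac{16}{3} \cdot 29\right) = 71 \left(\left(2 - 36\right) - \frac{464}{3}\right) = 71 \left(-34 - \frac{464}{3}\right) = 71 \left(- \frac{566}{3}\right) = - \frac{40186}{3}$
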